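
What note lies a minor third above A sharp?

C#

A up a major third is C#, so the target letter is C.
From A#, a minor third is 3 semitones up: C#.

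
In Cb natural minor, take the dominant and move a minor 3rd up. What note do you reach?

The dominant of Cb natural minor is Gb.
A minor third (3 semitones) above Gb lands on the letter B, giving Bbb.

Bbb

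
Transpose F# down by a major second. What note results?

F down a major second is Eb, so the target letter is E.
From F#, a major second is 2 semitones down: E.

E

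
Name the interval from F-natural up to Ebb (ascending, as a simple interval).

diminished seventh

Counting letters F–G–A–B–C–D–E gives a seventh.
F→Ebb = 9 semitones, 2 narrower than the major seventh (11), so diminished.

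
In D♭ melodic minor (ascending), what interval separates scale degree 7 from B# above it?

Scale degree 7 of Db melodic minor (ascending) is C.
C up to B#: letters C→B make it a seventh; 12 semitones makes it augmented.

augmented seventh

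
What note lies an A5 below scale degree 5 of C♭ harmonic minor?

Cbb

Scale degree 5 of Cb harmonic minor is Gb.
An augmented fifth (8 semitones) below Gb lands on the letter C, giving Cbb.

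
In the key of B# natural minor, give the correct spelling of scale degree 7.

A#

The B# natural minor scale runs B# C## D# E# F## G# A#.
Degree 7 is A#.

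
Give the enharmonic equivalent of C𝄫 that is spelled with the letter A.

Cbb is pitch class 10. The letter A alone is pitch class 9.
To reach pitch class 10 from A requires an offset of +1 semitone, i.e. sharp: A#.

A#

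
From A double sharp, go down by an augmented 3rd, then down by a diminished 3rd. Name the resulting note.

An augmented third down from A## is F# (letter F, 5 semitones down).
A diminished third down from F# is D## (letter D, 2 semitones down).

D##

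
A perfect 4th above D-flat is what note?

A fourth above D lands on the letter G.
A perfect fourth spans 5 semitones, so Db moves to pitch class 6. On the letter G that is Gb.

Gb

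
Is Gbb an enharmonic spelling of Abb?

Two spellings are enharmonically equivalent only if they share a pitch class.
Here Gbb → 5, Abb → 7; 5 ≠ 7, so they are not.

No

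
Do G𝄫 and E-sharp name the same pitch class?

Gbb is pitch class 5; E# is pitch class 5.
All spellings map to pitch class 5, so they are enharmonically equivalent.

Yes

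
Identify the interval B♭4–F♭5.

diminished fifth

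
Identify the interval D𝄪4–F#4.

The letter names run D→F, a span of 2 letter steps, so the interval is some kind of third.
D## to F# is 2 semitones. A major third is 4, so 2 makes it diminished.

diminished third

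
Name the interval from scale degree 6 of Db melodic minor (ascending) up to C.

major second

Scale degree 6 of Db melodic minor (ascending) is Bb.
Bb up to C: letters B→C make it a second; 2 semitones makes it major.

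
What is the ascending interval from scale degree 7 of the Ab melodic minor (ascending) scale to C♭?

diminished fourth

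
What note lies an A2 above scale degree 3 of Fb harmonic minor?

Scale degree 3 of Fb harmonic minor is Abb.
An augmented second (3 semitones) above Abb lands on the letter B, giving Bb.

Bb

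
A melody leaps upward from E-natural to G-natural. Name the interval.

The letter names run E→G, a span of 2 letter steps, so the interval is some kind of third.
E to G is 3 semitones. A major third is 4, so 3 makes it minor.

minor third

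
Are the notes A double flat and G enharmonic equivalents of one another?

Yes

Abb = pitch class 7 and G = pitch class 7 — the same pitch class, so they are enharmonic equivalents.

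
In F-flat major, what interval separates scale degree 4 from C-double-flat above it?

Scale degree 4 of Fb major is Bbb.
Bbb up to Cbb: letters B→C make it a second; 1 semitone makes it minor.

minor second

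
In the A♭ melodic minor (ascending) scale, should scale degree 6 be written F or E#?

Each scale degree takes a distinct letter name. Degree 6 of a scale on A must use the letter F.
F and E# are enharmonically the same pitch, but only F uses the letter F, so it is the correct spelling here.

F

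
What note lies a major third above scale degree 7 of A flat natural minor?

Bb

Scale degree 7 of Ab natural minor is Gb.
A major third (4 semitones) above Gb lands on the letter B, giving Bb.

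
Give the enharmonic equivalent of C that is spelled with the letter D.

Dbb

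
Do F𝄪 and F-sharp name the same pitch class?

No

Two spellings are enharmonically equivalent only if they share a pitch class.
Here F## → 7, F# → 6; 6 ≠ 7, so they are not.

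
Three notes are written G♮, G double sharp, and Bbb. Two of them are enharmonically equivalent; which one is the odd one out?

G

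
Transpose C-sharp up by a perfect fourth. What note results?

F#

A fourth above C lands on the letter F.
A perfect fourth spans 5 semitones, so C# moves to pitch class 6. On the letter F that is F#.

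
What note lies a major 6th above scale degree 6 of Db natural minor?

Scale degree 6 of Db natural minor is Bbb.
A major sixth (9 semitones) above Bbb lands on the letter G, giving Gb.

Gb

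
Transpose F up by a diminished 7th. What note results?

Ebb

F up a major seventh is E, so the target letter is E.
From F, a diminished seventh is 9 semitones up: Ebb.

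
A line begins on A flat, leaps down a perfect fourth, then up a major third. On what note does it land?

G

A perfect fourth down from Ab is Eb (letter E, 5 semitones down).
A major third up from Eb is G (letter G, 4 semitones up).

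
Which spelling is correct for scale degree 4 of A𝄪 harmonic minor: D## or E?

Each scale degree takes a distinct letter name. Degree 4 of a scale on A must use the letter D.
D## and E are enharmonically the same pitch, but only D## uses the letter D, so it is the correct spelling here.

D##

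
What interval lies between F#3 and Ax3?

augmented third

The letter names run F→A, a span of 2 letter steps, so the interval is some kind of third.
F# to A## is 5 semitones. A major third is 4, so 5 makes it augmented.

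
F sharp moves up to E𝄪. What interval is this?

The letter names run F→E, a span of 6 letter steps, so the interval is some kind of seventh.
F# to E## is 12 semitones. A major seventh is 11, so 12 makes it augmented.

augmented seventh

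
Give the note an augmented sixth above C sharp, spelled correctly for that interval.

C up a major sixth is A, so the target letter is A.
From C#, an augmented sixth is 10 semitones up: A##.

A##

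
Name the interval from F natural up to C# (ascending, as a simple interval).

The letter names run F→C, a span of 4 letter steps, so the interval is some kind of fifth.
F to C# is 8 semitones. A perfect fifth is 7, so 8 makes it augmented.

augmented fifth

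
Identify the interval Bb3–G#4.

augmented sixth

Counting letters B–C–D–E–F–G gives a sixth.
Bb→G# = 10 semitones, 1 wider than the major sixth (9), so augmented.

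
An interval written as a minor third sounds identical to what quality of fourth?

A minor third spans 3 semitones.
A fourth spanning 3 semitones is doubly diminished (the perfect fourth is 5).

doubly diminished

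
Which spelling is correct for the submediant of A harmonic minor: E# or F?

F

Each scale degree takes a distinct letter name. Degree 6 of a scale on A must use the letter F.
F and E# are enharmonically the same pitch, but only F uses the letter F, so it is the correct spelling here.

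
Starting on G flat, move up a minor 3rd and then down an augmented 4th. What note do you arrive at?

A minor third up from Gb is Bbb (letter B, 3 semitones up).
An augmented fourth down from Bbb is Fbb (letter F, 6 semitones down).

Fbb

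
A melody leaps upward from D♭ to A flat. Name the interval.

perfect fifth

The letter names run D→A, a span of 4 letter steps, so the interval is some kind of fifth.
Db to Ab is 7 semitones. A perfect fifth is 7, so 7 makes it perfect.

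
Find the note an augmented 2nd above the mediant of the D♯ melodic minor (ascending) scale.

The mediant of D# melodic minor (ascending) is F#.
An augmented second (3 semitones) above F# lands on the letter G, giving G##.

G##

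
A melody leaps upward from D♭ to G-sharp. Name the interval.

doubly augmented fourth

The letter names run D→G, a span of 3 letter steps, so the interval is some kind of fourth.
Db to G# is 7 semitones. A perfect fourth is 5, so 7 makes it doubly augmented.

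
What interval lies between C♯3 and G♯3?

perfect fifth

The letter names run C→G, a span of 4 letter steps, so the interval is some kind of fifth.
C# to G# is 7 semitones. A perfect fifth is 7, so 7 makes it perfect.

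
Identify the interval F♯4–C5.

The letter names run F→C, a span of 4 letter steps, so the interval is some kind of fifth.
F# to C is 6 semitones. A perfect fifth is 7, so 6 makes it diminished.

diminished fifth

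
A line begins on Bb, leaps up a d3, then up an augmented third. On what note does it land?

F

A diminished third up from Bb is Dbb (letter D, 2 semitones up).
An augmented third up from Dbb is F (letter F, 5 semitones up).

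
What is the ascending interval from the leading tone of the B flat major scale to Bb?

minor second

The leading tone of Bb major is A.
A up to Bb: letters A→B make it a second; 1 semitone makes it minor.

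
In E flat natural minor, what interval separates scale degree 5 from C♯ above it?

Scale degree 5 of Eb natural minor is Bb.
Bb up to C#: letters B→C make it a second; 3 semitones makes it augmented.

augmented second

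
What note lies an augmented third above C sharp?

E##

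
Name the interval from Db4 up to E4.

augmented second

The letter names run D→E, a span of 1 letter step, so the interval is some kind of second.
Db to E is 3 semitones. A major second is 2, so 3 makes it augmented.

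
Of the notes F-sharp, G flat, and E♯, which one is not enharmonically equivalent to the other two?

E#

In 12-tone equal temperament, enharmonic equivalents share a pitch class. F# is pitch class 6; Gb is pitch class 6; E# is pitch class 5.
F# and Gb share pitch class 6, while E# is pitch class 5.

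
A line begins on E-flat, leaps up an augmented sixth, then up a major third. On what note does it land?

E#

An augmented sixth up from Eb is C# (letter C, 10 semitones up).
A major third up from C# is E# (letter E, 4 semitones up).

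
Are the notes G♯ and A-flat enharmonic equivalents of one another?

G# is pitch class 8; Ab is pitch class 8.
All spellings map to pitch class 8, so they are enharmonically equivalent.

Yes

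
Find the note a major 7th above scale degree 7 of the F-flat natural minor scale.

Scale degree 7 of Fb natural minor is Ebb.
A major seventh (11 semitones) above Ebb lands on the letter D, giving Db.

Db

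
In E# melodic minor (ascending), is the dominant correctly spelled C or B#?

B#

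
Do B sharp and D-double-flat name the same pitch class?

Yes

B# is pitch class 0; Dbb is pitch class 0.
All spellings map to pitch class 0, so they are enharmonically equivalent.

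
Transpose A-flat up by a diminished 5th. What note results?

Ebb

A fifth above A lands on the letter E.
A diminished fifth spans 6 semitones, so Ab moves to pitch class 2. On the letter E that is Ebb.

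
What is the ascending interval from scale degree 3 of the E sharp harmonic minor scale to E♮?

minor sixth

Scale degree 3 of E# harmonic minor is G#.
G# up to E: letters G→E make it a sixth; 8 semitones makes it minor.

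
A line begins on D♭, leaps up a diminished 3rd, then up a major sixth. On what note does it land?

Dbb

A diminished third up from Db is Fbb (letter F, 2 semitones up).
A major sixth up from Fbb is Dbb (letter D, 9 semitones up).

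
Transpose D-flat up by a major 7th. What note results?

D up a major seventh is C#, so the target letter is C.
From Db, a major seventh is 11 semitones up: C.

C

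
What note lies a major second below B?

B down a major second is A, so the target letter is A.
From B, a major second is 2 semitones down: A.

A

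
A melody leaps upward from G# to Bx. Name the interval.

The letter names run G→B, a span of 2 letter steps, so the interval is some kind of third.
G# to B## is 5 semitones. A major third is 4, so 5 makes it augmented.

augmented third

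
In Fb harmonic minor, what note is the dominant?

Cb

Degree 5 takes the letter 4 steps above F, which is C.
In harmonic minor, degree 5 sits 7 semitones above the tonic. Fb + 7 semitones is pitch class 11, spelled on C as Cb.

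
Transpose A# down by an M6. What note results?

C#

A down a major sixth is C, so the target letter is C.
From A#, a major sixth is 9 semitones down: C#.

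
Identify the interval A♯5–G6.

Counting letters A–B–C–D–E–F–G gives a seventh.
A#→G = 9 semitones, 2 narrower than the major seventh (11), so diminished.

diminished seventh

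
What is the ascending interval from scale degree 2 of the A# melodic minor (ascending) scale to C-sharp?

minor second

Scale degree 2 of A# melodic minor (ascending) is B#.
B# up to C#: letters B→C make it a second; 1 semitone makes it minor.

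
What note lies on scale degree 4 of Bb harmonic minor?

Eb

The Bb harmonic minor scale runs Bb C Db Eb F Gb A.
Degree 4 is Eb.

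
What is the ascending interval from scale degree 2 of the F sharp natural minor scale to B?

Scale degree 2 of F# natural minor is G#.
G# up to B: letters G→B make it a third; 3 semitones makes it minor.

minor third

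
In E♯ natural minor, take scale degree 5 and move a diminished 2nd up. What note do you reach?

C

Scale degree 5 of E# natural minor is B#.
A diminished second (0 semitones) above B# lands on the letter C, giving C.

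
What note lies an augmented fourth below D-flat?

Abb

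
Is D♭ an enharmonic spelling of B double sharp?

Db is pitch class 1; B## is pitch class 1.
All spellings map to pitch class 1, so they are enharmonically equivalent.

Yes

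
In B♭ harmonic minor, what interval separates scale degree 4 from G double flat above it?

diminished third

Scale degree 4 of Bb harmonic minor is Eb.
Eb up to Gbb: letters E→G make it a third; 2 semitones makes it diminished.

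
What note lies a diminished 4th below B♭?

F#

A fourth below B lands on the letter F.
A diminished fourth spans 4 semitones, so Bb moves to pitch class 6. On the letter F that is F#.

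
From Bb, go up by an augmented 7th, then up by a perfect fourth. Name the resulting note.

D#

An augmented seventh up from Bb is A# (letter A, 12 semitones up).
A perfect fourth up from A# is D# (letter D, 5 semitones up).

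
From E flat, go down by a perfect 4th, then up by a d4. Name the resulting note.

Ebb

A perfect fourth down from Eb is Bb (letter B, 5 semitones down).
A diminished fourth up from Bb is Ebb (letter E, 4 semitones up).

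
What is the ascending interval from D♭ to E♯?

doubly augmented second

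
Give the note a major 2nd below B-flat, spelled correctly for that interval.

B down a major second is A, so the target letter is A.
From Bb, a major second is 2 semitones down: Ab.

Ab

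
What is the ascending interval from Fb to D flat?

major sixth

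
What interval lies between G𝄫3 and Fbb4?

Counting letters G–A–B–C–D–E–F gives a seventh.
Gbb→Fbb = 10 semitones, 1 narrower than the major seventh (11), so minor.

minor seventh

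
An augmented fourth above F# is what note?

B#

A fourth above F lands on the letter B.
An augmented fourth spans 6 semitones, so F# moves to pitch class 0. On the letter B that is B#.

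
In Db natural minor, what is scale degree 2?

Eb

Degree 2 takes the letter 1 step above D, which is E.
In natural minor, degree 2 sits 2 semitones above the tonic. Db + 2 semitones is pitch class 3, spelled on E as Eb.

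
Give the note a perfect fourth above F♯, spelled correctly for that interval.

A fourth above F lands on the letter B.
A perfect fourth spans 5 semitones, so F# moves to pitch class 11. On the letter B that is B.

B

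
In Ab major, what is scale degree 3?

C

Degree 3 takes the letter 2 steps above A, which is C.
In major, degree 3 sits 4 semitones above the tonic. Ab + 4 semitones is pitch class 0, spelled on C as C.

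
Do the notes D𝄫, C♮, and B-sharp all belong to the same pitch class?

Yes

Dbb = pitch class 0 and C = pitch class 0 and B# = pitch class 0 — the same pitch class, so they are enharmonic equivalents.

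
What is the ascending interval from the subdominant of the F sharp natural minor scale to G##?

augmented sixth

The subdominant of F# natural minor is B.
B up to G##: letters B→G make it a sixth; 10 semitones makes it augmented.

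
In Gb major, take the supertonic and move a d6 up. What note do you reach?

The supertonic of Gb major is Ab.
A diminished sixth (7 semitones) above Ab lands on the letter F, giving Fbb.

Fbb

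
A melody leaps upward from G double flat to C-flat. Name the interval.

augmented fourth

Counting letters G–A–B–C gives a fourth.
Gbb→Cb = 6 semitones, 1 wider than the perfect fourth (5), so augmented.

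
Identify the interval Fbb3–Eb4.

augmented seventh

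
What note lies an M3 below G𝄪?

E#

G down a major third is Eb, so the target letter is E.
From G##, a major third is 4 semitones down: E#.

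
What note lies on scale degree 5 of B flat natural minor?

The Bb natural minor scale runs Bb C Db Eb F Gb Ab.
Degree 5 is F.

F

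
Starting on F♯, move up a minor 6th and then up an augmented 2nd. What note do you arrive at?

A minor sixth up from F# is D (letter D, 8 semitones up).
An augmented second up from D is E# (letter E, 3 semitones up).

E#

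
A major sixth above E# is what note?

A sixth above E lands on the letter C.
A major sixth spans 9 semitones, so E# moves to pitch class 2. On the letter C that is C##.

C##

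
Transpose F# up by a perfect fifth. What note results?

F up a perfect fifth is C, so the target letter is C.
From F#, a perfect fifth is 7 semitones up: C#.

C#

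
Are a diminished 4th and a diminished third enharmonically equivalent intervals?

No

A diminished fourth spans 4 semitones; a diminished third spans 2.
The spans differ, so they are not enharmonic equivalents.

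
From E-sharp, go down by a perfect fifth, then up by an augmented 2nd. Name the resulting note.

A perfect fifth down from E# is A# (letter A, 7 semitones down).
An augmented second up from A# is B## (letter B, 3 semitones up).

B##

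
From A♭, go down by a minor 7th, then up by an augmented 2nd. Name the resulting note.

C#

A minor seventh down from Ab is Bb (letter B, 10 semitones down).
An augmented second up from Bb is C# (letter C, 3 semitones up).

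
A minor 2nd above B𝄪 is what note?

B up a major second is C#, so the target letter is C.
From B##, a minor second is 1 semitone up: C##.

C##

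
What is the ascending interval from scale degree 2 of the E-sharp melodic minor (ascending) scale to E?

Scale degree 2 of E# melodic minor (ascending) is F##.
F## up to E: letters F→E make it a seventh; 9 semitones makes it diminished.

diminished seventh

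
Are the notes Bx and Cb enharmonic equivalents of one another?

B## is pitch class 1; Cb is pitch class 11.
The pitch classes differ (1 vs. 11), so they are not enharmonic equivalents.

No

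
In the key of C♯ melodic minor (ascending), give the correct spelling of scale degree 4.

F#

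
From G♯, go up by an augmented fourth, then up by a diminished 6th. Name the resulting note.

A

An augmented fourth up from G# is C## (letter C, 6 semitones up).
A diminished sixth up from C## is A (letter A, 7 semitones up).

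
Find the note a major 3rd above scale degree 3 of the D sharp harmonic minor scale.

A#

Scale degree 3 of D# harmonic minor is F#.
A major third (4 semitones) above F# lands on the letter A, giving A#.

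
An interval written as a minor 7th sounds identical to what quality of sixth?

A minor seventh spans 10 semitones.
A sixth spanning 10 semitones is augmented (the major sixth is 9).

augmented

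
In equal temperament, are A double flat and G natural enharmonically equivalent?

Abb = pitch class 7 and G = pitch class 7 — the same pitch class, so they are enharmonic equivalents.

Yes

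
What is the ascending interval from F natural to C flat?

diminished fifth

The letter names run F→C, a span of 4 letter steps, so the interval is some kind of fifth.
F to Cb is 6 semitones. A perfect fifth is 7, so 6 makes it diminished.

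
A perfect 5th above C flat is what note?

C up a perfect fifth is G, so the target letter is G.
From Cb, a perfect fifth is 7 semitones up: Gb.

Gb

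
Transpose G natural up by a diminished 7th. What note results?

A seventh above G lands on the letter F.
A diminished seventh spans 9 semitones, so G moves to pitch class 4. On the letter F that is Fb.

Fb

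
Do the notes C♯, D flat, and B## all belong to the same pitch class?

C# is pitch class 1; Db is pitch class 1; B## is pitch class 1.
All spellings map to pitch class 1, so they are enharmonically equivalent.

Yes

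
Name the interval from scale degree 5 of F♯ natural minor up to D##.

Scale degree 5 of F# natural minor is C#.
C# up to D##: letters C→D make it a second; 3 semitones makes it augmented.

augmented second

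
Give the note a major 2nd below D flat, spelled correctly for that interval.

Cb

A second below D lands on the letter C.
A major second spans 2 semitones, so Db moves to pitch class 11. On the letter C that is Cb.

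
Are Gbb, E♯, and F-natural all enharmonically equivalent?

Yes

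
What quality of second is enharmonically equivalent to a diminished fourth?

A diminished fourth spans 4 semitones.
A second spanning 4 semitones is doubly augmented (the major second is 2).

doubly augmented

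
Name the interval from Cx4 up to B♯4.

minor seventh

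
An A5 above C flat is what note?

A fifth above C lands on the letter G.
An augmented fifth spans 8 semitones, so Cb moves to pitch class 7. On the letter G that is G.

G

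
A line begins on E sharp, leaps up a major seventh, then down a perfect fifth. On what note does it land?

A major seventh up from E# is D## (letter D, 11 semitones up).
A perfect fifth down from D## is G## (letter G, 7 semitones down).

G##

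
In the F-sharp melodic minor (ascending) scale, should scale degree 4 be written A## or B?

Each scale degree takes a distinct letter name. Degree 4 of a scale on F must use the letter B.
B and A## are enharmonically the same pitch, but only B uses the letter B, so it is the correct spelling here.

B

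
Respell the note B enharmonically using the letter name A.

A##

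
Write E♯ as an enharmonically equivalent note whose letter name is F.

Plain F sits at the same pitch as E#, so on the letter F the same pitch needs a natural: F.

F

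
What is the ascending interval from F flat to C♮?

Counting letters F–G–A–B–C gives a fifth.
Fb→C = 8 semitones, 1 wider than the perfect fifth (7), so augmented.

augmented fifth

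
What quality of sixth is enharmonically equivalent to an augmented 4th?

An augmented fourth spans 6 semitones.
A sixth spanning 6 semitones is doubly diminished (the major sixth is 9).

doubly diminished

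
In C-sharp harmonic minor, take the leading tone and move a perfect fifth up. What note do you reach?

The leading tone of C# harmonic minor is B#.
A perfect fifth (7 semitones) above B# lands on the letter F, giving F##.

F##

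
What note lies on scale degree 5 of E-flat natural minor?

The Eb natural minor scale runs Eb F Gb Ab Bb Cb Db.
Degree 5 is Bb.

Bb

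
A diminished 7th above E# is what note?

D

E up a major seventh is D#, so the target letter is D.
From E#, a diminished seventh is 9 semitones up: D.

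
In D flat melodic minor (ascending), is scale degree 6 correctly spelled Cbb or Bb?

Bb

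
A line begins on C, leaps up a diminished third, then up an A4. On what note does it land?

A diminished third up from C is Ebb (letter E, 2 semitones up).
An augmented fourth up from Ebb is Ab (letter A, 6 semitones up).

Ab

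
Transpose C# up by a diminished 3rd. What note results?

C up a major third is E, so the target letter is E.
From C#, a diminished third is 2 semitones up: Eb.

Eb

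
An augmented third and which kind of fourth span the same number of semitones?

perfect

An augmented third spans 5 semitones.
A fourth spanning 5 semitones is perfect (the perfect fourth is 5).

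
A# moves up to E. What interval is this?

diminished fifth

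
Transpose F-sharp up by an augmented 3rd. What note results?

A third above F lands on the letter A.
An augmented third spans 5 semitones, so F# moves to pitch class 11. On the letter A that is A##.

A##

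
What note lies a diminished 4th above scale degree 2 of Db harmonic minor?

Abb

Scale degree 2 of Db harmonic minor is Eb.
A diminished fourth (4 semitones) above Eb lands on the letter A, giving Abb.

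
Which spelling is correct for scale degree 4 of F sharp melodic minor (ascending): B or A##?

B

Each scale degree takes a distinct letter name. Degree 4 of a scale on F must use the letter B.
B and A## are enharmonically the same pitch, but only B uses the letter B, so it is the correct spelling here.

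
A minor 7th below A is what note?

B

A seventh below A lands on the letter B.
A minor seventh spans 10 semitones, so A moves to pitch class 11. On the letter B that is B.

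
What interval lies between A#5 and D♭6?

The letter names run A→D, a span of 3 letter steps, so the interval is some kind of fourth.
A# to Db is 3 semitones. A perfect fourth is 5, so 3 makes it doubly diminished.

doubly diminished fourth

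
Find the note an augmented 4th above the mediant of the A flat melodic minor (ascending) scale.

The mediant of Ab melodic minor (ascending) is Cb.
An augmented fourth (6 semitones) above Cb lands on the letter F, giving F.

F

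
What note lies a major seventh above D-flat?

D up a major seventh is C#, so the target letter is C.
From Db, a major seventh is 11 semitones up: C.

C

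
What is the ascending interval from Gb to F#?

augmented seventh

Counting letters G–A–B–C–D–E–F gives a seventh.
Gb→F# = 12 semitones, 1 wider than the major seventh (11), so augmented.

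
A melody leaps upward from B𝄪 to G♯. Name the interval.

diminished sixth

Counting letters B–C–D–E–F–G gives a sixth.
B##→G# = 7 semitones, 2 narrower than the major sixth (9), so diminished.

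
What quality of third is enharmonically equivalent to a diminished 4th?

major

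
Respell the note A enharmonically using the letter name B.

A is pitch class 9. The letter B alone is pitch class 11.
To reach pitch class 9 from B requires an offset of -2 semitones, i.e. double flat: Bbb.

Bbb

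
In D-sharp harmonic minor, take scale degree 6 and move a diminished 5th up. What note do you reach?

Scale degree 6 of D# harmonic minor is B.
A diminished fifth (6 semitones) above B lands on the letter F, giving F.

F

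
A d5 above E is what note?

E up a perfect fifth is B, so the target letter is B.
From E, a diminished fifth is 6 semitones up: Bb.

Bb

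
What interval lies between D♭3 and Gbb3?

diminished fourth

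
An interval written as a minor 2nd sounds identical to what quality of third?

doubly diminished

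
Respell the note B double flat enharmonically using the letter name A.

Bbb is pitch class 9. The letter A alone is pitch class 9.
Pitch class 9 on A needs no accidental: A.

A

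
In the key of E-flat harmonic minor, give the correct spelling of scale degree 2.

F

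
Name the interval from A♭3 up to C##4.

doubly augmented third

The letter names run A→C, a span of 2 letter steps, so the interval is some kind of third.
Ab to C## is 6 semitones. A major third is 4, so 6 makes it doubly augmented.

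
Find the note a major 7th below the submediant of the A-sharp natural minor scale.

G

The submediant of A# natural minor is F#.
A major seventh (11 semitones) below F# lands on the letter G, giving G.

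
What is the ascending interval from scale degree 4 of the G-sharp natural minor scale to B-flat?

Scale degree 4 of G# natural minor is C#.
C# up to Bb: letters C→B make it a seventh; 9 semitones makes it diminished.

diminished seventh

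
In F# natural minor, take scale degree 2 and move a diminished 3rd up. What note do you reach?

Scale degree 2 of F# natural minor is G#.
A diminished third (2 semitones) above G# lands on the letter B, giving Bb.

Bb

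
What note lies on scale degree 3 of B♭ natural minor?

Db

The Bb natural minor scale runs Bb C Db Eb F Gb Ab.
Degree 3 is Db.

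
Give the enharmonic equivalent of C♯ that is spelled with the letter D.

Db

Plain D sits 1 semitone above C#, so on the letter D the same pitch needs a flat: Db.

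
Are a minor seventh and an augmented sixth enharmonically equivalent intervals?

Yes

A minor seventh spans 10 semitones; an augmented sixth spans 10.
They are enharmonically equivalent.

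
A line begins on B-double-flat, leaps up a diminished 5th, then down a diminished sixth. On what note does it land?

Ab

A diminished fifth up from Bbb is Fbb (letter F, 6 semitones up).
A diminished sixth down from Fbb is Ab (letter A, 7 semitones down).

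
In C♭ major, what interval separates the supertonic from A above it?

augmented fifth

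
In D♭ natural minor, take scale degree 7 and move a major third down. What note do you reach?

Scale degree 7 of Db natural minor is Cb.
A major third (4 semitones) below Cb lands on the letter A, giving Abb.

Abb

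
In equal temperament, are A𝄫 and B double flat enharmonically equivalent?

No

Two spellings are enharmonically equivalent only if they share a pitch class.
Here Abb → 7, Bbb → 9; 7 ≠ 9, so they are not.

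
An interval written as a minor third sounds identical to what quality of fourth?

A minor third spans 3 semitones.
A fourth spanning 3 semitones is doubly diminished (the perfect fourth is 5).

doubly diminished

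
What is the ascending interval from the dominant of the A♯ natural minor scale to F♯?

minor second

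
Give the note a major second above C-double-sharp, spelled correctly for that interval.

D##

C up a major second is D, so the target letter is D.
From C##, a major second is 2 semitones up: D##.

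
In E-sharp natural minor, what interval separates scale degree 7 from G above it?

diminished fourth

Scale degree 7 of E# natural minor is D#.
D# up to G: letters D→G make it a fourth; 4 semitones makes it diminished.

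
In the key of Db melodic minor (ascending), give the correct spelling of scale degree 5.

Degree 5 takes the letter 4 steps above D, which is A.
In melodic minor (ascending), degree 5 sits 7 semitones above the tonic. Db + 7 semitones is pitch class 8, spelled on A as Ab.

Ab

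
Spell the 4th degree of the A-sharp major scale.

Degree 4 takes the letter 3 steps above A, which is D.
In major, degree 4 sits 5 semitones above the tonic. A# + 5 semitones is pitch class 3, spelled on D as D#.

D#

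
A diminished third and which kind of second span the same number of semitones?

major

A diminished third spans 2 semitones.
A second spanning 2 semitones is major (the major second is 2).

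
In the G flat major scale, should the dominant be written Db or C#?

Each scale degree takes a distinct letter name. Degree 5 of a scale on G must use the letter D.
Db and C# are enharmonically the same pitch, but only Db uses the letter D, so it is the correct spelling here.

Db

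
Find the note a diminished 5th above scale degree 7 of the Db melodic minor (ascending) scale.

Gb

Scale degree 7 of Db melodic minor (ascending) is C.
A diminished fifth (6 semitones) above C lands on the letter G, giving Gb.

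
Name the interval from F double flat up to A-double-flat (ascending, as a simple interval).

Counting letters F–G–A gives a third.
Fbb→Abb = 4 semitones, exactly the major third.

major third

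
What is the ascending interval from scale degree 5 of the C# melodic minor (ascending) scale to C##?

augmented fourth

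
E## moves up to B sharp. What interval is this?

diminished fifth

Counting letters E–F–G–A–B gives a fifth.
E##→B# = 6 semitones, 1 narrower than the perfect fifth (7), so diminished.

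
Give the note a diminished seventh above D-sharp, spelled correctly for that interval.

C

D up a major seventh is C#, so the target letter is C.
From D#, a diminished seventh is 9 semitones up: C.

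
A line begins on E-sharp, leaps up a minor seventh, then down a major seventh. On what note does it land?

A minor seventh up from E# is D# (letter D, 10 semitones up).
A major seventh down from D# is E (letter E, 11 semitones down).

E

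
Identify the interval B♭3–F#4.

The letter names run B→F, a span of 4 letter steps, so the interval is some kind of fifth.
Bb to F# is 8 semitones. A perfect fifth is 7, so 8 makes it augmented.

augmented fifth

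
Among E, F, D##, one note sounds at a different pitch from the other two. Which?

F

In 12-tone equal temperament, enharmonic equivalents share a pitch class. E is pitch class 4; F is pitch class 5; D## is pitch class 4.
E and D## share pitch class 4, while F is pitch class 5.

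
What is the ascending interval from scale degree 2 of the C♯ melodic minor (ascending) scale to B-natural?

minor sixth

Scale degree 2 of C# melodic minor (ascending) is D#.
D# up to B: letters D→B make it a sixth; 8 semitones makes it minor.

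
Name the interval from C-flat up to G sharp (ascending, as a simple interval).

Counting letters C–D–E–F–G gives a fifth.
Cb→G# = 9 semitones, 2 wider than the perfect fifth (7), so doubly augmented.

doubly augmented fifth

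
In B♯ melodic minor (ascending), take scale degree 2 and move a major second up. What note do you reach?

Scale degree 2 of B# melodic minor (ascending) is C##.
A major second (2 semitones) above C## lands on the letter D, giving D##.

D##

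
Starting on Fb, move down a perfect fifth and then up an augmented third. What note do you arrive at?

D

A perfect fifth down from Fb is Bbb (letter B, 7 semitones down).
An augmented third up from Bbb is D (letter D, 5 semitones up).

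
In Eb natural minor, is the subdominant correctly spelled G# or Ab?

Each scale degree takes a distinct letter name. Degree 4 of a scale on E must use the letter A.
Ab and G# are enharmonically the same pitch, but only Ab uses the letter A, so it is the correct spelling here.

Ab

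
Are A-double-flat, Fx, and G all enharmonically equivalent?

Yes

Abb is pitch class 7; F## is pitch class 7; G is pitch class 7.
All spellings map to pitch class 7, so they are enharmonically equivalent.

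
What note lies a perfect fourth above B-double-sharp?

E##

A fourth above B lands on the letter E.
A perfect fourth spans 5 semitones, so B## moves to pitch class 6. On the letter E that is E##.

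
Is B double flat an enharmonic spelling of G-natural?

No

Bbb is pitch class 9; G is pitch class 7.
The pitch classes differ (9 vs. 7), so they are not enharmonic equivalents.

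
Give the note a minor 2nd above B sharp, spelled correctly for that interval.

C#

B up a major second is C#, so the target letter is C.
From B#, a minor second is 1 semitone up: C#.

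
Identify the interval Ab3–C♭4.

The letter names run A→C, a span of 2 letter steps, so the interval is some kind of third.
Ab to Cb is 3 semitones. A major third is 4, so 3 makes it minor.

minor third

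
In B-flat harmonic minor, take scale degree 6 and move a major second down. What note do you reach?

Fb

Scale degree 6 of Bb harmonic minor is Gb.
A major second (2 semitones) below Gb lands on the letter F, giving Fb.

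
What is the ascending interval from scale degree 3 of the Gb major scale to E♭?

perfect fourth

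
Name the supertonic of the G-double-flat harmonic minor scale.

Abb

Degree 2 takes the letter 1 step above G, which is A.
In harmonic minor, degree 2 sits 2 semitones above the tonic. Gbb + 2 semitones is pitch class 7, spelled on A as Abb.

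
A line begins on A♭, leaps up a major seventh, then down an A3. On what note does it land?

Ebb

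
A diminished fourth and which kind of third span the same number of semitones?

major

A diminished fourth spans 4 semitones.
A third spanning 4 semitones is major (the major third is 4).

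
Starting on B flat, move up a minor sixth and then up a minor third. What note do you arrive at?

Bbb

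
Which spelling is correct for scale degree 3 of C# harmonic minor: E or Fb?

Each scale degree takes a distinct letter name. Degree 3 of a scale on C must use the letter E.
E and Fb are enharmonically the same pitch, but only E uses the letter E, so it is the correct spelling here.

E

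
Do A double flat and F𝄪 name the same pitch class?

Abb = pitch class 7 and F## = pitch class 7 — the same pitch class, so they are enharmonic equivalents.

Yes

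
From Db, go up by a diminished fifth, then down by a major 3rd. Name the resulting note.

A diminished fifth up from Db is Abb (letter A, 6 semitones up).
A major third down from Abb is Fbb (letter F, 4 semitones down).

Fbb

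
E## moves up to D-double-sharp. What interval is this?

Counting letters E–F–G–A–B–C–D gives a seventh.
E##→D## = 10 semitones, 1 narrower than the major seventh (11), so minor.

minor seventh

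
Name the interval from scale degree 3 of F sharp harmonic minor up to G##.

Scale degree 3 of F# harmonic minor is A.
A up to G##: letters A→G make it a seventh; 12 semitones makes it augmented.

augmented seventh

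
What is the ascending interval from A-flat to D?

augmented fourth

Counting letters A–B–C–D gives a fourth.
Ab→D = 6 semitones, 1 wider than the perfect fourth (5), so augmented.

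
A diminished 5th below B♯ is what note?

B down a perfect fifth is E, so the target letter is E.
From B#, a diminished fifth is 6 semitones down: E##.

E##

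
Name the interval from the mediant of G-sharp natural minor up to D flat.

The mediant of G# natural minor is B.
B up to Db: letters B→D make it a third; 2 semitones makes it diminished.

diminished third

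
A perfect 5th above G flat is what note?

G up a perfect fifth is D, so the target letter is D.
From Gb, a perfect fifth is 7 semitones up: Db.

Db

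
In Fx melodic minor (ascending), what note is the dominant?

Degree 5 takes the letter 4 steps above F, which is C.
In melodic minor (ascending), degree 5 sits 7 semitones above the tonic. F## + 7 semitones is pitch class 2, spelled on C as C##.

C##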